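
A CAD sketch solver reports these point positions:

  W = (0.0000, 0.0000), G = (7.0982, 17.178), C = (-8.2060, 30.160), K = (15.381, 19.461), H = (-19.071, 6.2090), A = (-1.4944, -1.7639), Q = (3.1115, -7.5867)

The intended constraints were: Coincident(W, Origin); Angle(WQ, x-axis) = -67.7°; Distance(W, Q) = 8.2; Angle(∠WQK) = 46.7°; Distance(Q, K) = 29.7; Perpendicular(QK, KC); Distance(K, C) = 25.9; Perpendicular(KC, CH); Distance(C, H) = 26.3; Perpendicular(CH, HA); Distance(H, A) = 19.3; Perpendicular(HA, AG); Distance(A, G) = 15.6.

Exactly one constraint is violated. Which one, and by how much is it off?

Distance(A, G) = 15.6 — off by 5.20.

W = (0.00, 0.00) ✓; WQ at -67.70° ✓; |WQ| = 8.200 ✓; ∠WQK = 46.70° ✓; |QK| = 29.70 ✓; ∠(QK, KC) = 90.00° ✓; |KC| = 25.90 ✓; ∠(KC, CH) = 90.00° ✓; |CH| = 26.30 ✓; ∠(CH, HA) = 90.00° ✓; |HA| = 19.30 ✓; ∠(HA, AG) = 90.00° ✓; |AG| = 20.80 ✗.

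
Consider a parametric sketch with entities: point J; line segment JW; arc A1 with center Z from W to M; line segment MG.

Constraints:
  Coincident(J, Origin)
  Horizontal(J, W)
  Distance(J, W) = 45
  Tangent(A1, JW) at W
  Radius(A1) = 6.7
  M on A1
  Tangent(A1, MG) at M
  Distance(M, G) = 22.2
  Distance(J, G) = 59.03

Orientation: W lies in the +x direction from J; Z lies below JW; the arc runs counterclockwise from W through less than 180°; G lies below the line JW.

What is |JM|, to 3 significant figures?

40.7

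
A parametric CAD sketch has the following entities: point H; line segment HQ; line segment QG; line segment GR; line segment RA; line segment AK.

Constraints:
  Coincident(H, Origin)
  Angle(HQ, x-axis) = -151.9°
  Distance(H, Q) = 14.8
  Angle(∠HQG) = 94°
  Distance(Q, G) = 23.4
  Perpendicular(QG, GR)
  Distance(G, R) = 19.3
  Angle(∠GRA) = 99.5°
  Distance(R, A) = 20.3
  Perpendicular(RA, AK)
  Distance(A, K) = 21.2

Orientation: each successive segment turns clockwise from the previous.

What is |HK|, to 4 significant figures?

13.05

H is at the origin; HQ runs at -151.9° with length 14.8, so Q = (-13.06, -6.971). ∠HQG = 94.0° gives QG at 122.1° from the x-axis; with |QG| = 23.4, G = (-25.49, 12.85). QG is perpendicular to GR, so GR runs at 32.10°; with |GR| = 19.3, R = (-9.141, 23.11). ∠GRA = 99.5° gives RA at -48.40° from the x-axis; with |RA| = 20.3, A = (4.337, 7.927). RA ⟂ AK, so AK runs at -138.4°; with |AK| = 21.2, K = (-11.52, -6.148). Then |HK| = |K − H| = 13.05.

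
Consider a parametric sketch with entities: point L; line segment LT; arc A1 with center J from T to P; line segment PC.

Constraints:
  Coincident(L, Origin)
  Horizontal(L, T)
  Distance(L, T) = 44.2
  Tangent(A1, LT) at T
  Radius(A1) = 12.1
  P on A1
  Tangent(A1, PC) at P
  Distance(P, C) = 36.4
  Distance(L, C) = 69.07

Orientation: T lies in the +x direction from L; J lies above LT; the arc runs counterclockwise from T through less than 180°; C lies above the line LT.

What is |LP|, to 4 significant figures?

57.92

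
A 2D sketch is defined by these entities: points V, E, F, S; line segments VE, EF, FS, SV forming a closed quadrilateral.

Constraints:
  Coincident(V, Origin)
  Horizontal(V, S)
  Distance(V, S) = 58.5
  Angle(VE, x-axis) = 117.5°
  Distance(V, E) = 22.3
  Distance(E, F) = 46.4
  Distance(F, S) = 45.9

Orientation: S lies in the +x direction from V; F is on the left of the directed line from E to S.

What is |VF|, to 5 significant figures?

49.825

V is at the origin; VS is horizontal with |VS| = 58.5 and S in +x, so S = (58.5, 0). VE runs at 117.5° with |VE| = 22.3, so E = (-10.297, 19.780). F is determined by |EF| = 46.4 and |FS| = 45.9 together: it lies at the intersection of circle(E, 46.4) and circle(S, 45.9). With |ES| = 71.584, the foot of the radical line on ES is 36.114 from E and the perpendicular offset is √(46.4² − 36.114²) = 29.133. Taking the left-of-ES solution: F = (32.461, 37.799).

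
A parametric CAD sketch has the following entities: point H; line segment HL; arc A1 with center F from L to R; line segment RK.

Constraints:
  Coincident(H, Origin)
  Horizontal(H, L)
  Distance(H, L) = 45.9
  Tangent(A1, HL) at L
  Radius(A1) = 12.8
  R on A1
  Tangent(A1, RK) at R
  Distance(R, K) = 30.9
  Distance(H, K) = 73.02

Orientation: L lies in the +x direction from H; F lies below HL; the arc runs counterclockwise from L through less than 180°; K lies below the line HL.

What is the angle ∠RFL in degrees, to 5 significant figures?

134.47°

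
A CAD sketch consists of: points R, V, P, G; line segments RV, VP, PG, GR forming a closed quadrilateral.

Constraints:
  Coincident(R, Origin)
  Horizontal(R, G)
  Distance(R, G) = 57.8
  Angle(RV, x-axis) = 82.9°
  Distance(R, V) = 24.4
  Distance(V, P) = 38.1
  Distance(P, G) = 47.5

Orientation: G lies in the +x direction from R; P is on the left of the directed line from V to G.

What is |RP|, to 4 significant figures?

55.96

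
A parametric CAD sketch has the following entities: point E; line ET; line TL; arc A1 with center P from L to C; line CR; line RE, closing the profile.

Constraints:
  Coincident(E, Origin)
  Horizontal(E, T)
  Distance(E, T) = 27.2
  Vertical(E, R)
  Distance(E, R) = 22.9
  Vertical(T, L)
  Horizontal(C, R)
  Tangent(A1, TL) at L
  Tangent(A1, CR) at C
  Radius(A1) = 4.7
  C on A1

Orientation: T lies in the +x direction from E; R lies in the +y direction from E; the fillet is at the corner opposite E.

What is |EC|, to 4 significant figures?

32.10

E is at the origin; ET is horizontal with |ET| = 27.2 and T on the +x side, so T = (27.20, 0.000). ER is vertical with |ER| = 22.9 and R on the +y side, so R = (0.000, 22.90). The virtual corner opposite E is at (27.20, 22.90). Since A1 is tangent to TL there, PL ⟂ TL and the tangent condition forces PC to be normal to CR, with radius 4.7, so the center P sits 4.7 in from both sides at P = (22.50, 18.20). That places the tangent points at L = (27.20, 18.20) on TL and C = (22.50, 22.90) on CR. Then |EC| = |C − E| = 32.10.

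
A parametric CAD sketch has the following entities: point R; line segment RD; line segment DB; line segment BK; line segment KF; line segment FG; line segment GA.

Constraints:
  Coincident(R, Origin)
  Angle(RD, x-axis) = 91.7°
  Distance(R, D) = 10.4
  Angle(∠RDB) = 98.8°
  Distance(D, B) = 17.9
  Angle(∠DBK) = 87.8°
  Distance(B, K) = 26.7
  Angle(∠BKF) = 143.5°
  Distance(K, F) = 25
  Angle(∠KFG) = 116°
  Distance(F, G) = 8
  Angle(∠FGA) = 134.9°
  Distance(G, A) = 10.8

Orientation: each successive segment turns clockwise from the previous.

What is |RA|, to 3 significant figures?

27.2

R is at the origin; RD runs at 91.7° with length 10.4, so D = (-0.309, 10.4). ∠RDB = 98.8° gives DB at 10.5° from the x-axis; with |DB| = 17.9, B = (17.3, 13.7). ∠DBK = 87.8° gives BK at -81.7° from the x-axis; with |BK| = 26.7, K = (21.1, -12.8). ∠BKF = 143.5° gives KF at -118° from the x-axis; with |KF| = 25.0, F = (9.33, -34.8). ∠KFG = 116.0° gives FG at 178° from the x-axis; with |FG| = 8.0, G = (1.34, -34.5). ∠FGA = 134.9° gives GA at 133° from the x-axis; with |GA| = 10.8, A = (-5.99, -26.6). Then |RA| = |A − R| = 27.2.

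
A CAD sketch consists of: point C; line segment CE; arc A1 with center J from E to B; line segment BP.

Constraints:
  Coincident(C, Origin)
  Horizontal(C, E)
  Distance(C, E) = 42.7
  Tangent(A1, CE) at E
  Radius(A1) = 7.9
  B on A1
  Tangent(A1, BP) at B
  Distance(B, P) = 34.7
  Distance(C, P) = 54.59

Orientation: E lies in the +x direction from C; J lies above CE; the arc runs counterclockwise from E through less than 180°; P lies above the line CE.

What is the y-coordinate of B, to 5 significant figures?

11.425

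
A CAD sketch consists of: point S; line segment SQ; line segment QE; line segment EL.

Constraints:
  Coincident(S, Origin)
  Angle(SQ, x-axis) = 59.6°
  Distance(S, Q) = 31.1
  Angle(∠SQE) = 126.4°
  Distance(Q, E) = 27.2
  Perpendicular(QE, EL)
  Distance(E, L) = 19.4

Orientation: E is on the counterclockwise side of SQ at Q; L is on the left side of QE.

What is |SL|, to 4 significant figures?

46.00

S is at the origin; SQ runs at 59.6° with length 31.1, so Q = 31.1·(cos 59.6°, sin 59.6°) = (15.74, 26.82). ∠SQE = 126.4°, so QE runs at 59.6° + (180° − 126.4°) = 113.2° from the x-axis; with |QE| = 27.2, E = Q + 27.2·(cos 113.2°, sin 113.2°) = (5.022, 51.82). QE ⟂ EL; with |EL| = 19.4 on the left of QE, L = E + 19.4·(-0.9191, -0.3939) = (-12.81, 44.18). Then |SL| = |L − S| = 46.00.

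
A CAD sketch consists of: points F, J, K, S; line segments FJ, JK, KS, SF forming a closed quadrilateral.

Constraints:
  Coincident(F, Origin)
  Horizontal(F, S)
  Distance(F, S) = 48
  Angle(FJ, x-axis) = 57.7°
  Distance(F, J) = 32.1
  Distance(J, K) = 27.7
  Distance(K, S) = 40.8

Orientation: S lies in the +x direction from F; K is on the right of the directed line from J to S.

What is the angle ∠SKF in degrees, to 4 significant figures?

168.2°

Checks: |JK| = 27.70 ✓; |KS| = 40.80 ✓.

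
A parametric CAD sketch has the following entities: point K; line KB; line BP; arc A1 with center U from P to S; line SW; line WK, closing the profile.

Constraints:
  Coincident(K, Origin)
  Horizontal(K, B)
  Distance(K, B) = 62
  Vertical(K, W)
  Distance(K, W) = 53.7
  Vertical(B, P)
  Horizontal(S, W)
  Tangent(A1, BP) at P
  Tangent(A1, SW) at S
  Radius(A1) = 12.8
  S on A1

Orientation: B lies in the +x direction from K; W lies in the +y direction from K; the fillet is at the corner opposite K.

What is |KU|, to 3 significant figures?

64.0

K and W share the same x with |KW| = 53.7 and W on the +y side, so W = (0.00, 53.7). The virtual corner opposite K is at (62.0, 53.7). A1 meets BP tangentially, so UP is at right angles to BP and the tangent condition forces US to be normal to SW, with radius 12.8, so the center U sits 12.8 in from both sides at U = (49.2, 40.9). Then |KU| = |U − K| = 64.0.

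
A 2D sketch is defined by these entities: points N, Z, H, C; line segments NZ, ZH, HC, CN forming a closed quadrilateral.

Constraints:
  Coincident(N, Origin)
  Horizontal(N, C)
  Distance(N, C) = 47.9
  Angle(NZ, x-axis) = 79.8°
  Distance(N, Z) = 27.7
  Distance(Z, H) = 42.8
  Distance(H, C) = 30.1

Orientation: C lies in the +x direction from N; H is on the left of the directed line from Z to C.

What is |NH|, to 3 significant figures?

56.3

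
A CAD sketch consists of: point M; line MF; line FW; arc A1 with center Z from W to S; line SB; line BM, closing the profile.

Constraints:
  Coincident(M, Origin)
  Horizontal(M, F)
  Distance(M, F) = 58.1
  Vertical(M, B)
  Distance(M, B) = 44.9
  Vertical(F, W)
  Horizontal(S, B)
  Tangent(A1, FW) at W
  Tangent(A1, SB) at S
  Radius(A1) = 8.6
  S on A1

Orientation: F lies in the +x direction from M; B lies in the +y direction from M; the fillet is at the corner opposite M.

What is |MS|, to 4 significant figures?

66.83

M is at the origin; MF is horizontal with |MF| = 58.1 and F on the +x side, so F = (58.10, 0.000). MB is vertical with |MB| = 44.9 and B on the +y side, so B = (0.000, 44.90). The virtual corner opposite M is at (58.10, 44.90). Since A1 is tangent to FW there, ZW ⟂ FW and tangency of A1 to SB means the radius ZS is perpendicular to SB, with radius 8.6, so the center Z sits 8.6 in from both sides at Z = (49.50, 36.30). That places the tangent points at W = (58.10, 36.30) on FW and S = (49.50, 44.90) on SB. Then |MS| = |S − M| = 66.83.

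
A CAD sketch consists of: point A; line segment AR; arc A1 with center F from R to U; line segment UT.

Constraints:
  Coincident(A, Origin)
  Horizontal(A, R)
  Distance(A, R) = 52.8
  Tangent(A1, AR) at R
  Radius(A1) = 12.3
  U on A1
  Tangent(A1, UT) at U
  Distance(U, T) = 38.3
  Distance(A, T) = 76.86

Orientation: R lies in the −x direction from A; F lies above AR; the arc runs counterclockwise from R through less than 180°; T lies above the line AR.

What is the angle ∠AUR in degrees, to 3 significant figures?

101°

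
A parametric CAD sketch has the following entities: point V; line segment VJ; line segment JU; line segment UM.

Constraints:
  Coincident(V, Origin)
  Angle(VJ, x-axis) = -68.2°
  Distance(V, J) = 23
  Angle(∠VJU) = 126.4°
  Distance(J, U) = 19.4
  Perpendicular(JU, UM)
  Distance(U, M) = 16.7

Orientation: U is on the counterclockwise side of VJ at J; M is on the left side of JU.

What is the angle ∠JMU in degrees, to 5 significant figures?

49.277°

∠VJU = 126.4°, so JU runs at -68.2° + (180° − 126.4°) = -14.600° from the x-axis; with |JU| = 19.4, U = J + 19.4·(cos -14.600°, sin -14.600°) = (27.315, -26.245). JU is perpendicular to UM; with |UM| = 16.7 on the left of JU, M = U + 16.7·(0.25207, 0.96771) = (31.525, -10.085). Then cos ∠JMU = MJ·MU / (|MJ||MU|), giving 49.277°.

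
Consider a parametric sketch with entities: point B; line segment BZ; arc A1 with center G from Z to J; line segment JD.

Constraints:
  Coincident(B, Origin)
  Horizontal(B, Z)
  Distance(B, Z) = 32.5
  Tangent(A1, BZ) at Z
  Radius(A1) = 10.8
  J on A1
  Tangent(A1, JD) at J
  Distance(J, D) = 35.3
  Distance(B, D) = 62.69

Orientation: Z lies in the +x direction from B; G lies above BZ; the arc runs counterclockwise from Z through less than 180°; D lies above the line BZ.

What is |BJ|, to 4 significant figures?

44.71

B is at the origin; B and Z share the same y with |BZ| = 32.5 and Z on the +x side, so Z = (32.50, 0.000). A1 meets BZ tangentially, so GZ is at right angles to BZ, so G = Z + (0, 10.8) = (32.50, 10.80). Since GJ ⟂ JD (tangency), |GD| = √(10.8² + 35.3²) = 36.92 regardless of where J sits on A1. So D lies on both circle(B, 62.69) and circle(G, 36.92); the above-BZ intersection is D = (42.11, 46.44). J is the foot of the tangent from D: J = (43.29, 11.16).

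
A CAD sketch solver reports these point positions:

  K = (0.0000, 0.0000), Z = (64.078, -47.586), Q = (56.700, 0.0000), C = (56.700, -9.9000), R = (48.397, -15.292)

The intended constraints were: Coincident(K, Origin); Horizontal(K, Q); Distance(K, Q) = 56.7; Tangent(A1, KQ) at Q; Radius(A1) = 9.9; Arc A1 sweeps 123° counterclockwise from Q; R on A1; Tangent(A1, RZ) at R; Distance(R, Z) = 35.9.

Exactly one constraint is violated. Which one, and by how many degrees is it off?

Tangent(A1, RZ) at R — off by 7.10°.

K = (0.00, 0.00) ✓; K.y = 0.00, Q.y = 0.00 ✓; |KQ| = 56.70 ✓; ∠(CQ, QK) = 90.00° ✓; |CQ| = 9.900 ✓; bearing(C→R) − bearing(C→Q) = 123.0° ✓; |CR| = 9.900 ✓; ∠(CR, RZ) = 97.10° ✗; |RZ| = 35.90 ✓.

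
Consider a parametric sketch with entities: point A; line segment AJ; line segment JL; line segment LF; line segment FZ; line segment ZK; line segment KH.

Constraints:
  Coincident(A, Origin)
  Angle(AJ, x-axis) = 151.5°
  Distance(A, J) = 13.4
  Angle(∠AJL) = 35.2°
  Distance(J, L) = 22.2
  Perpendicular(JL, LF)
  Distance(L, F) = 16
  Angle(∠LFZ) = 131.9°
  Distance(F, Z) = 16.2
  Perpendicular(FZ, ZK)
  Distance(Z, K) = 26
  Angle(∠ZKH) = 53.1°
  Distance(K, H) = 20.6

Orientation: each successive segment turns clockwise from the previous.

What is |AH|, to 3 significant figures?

3.12

A is at the origin; AJ runs at 151.5° with length 13.4, so J = (-11.8, 6.39). ∠AJL = 35.2° gives JL at 6.70° from the x-axis; with |JL| = 22.2, L = (10.3, 8.98). JL is perpendicular to LF, so LF runs at -83.3°; with |LF| = 16.0, F = (12.1, -6.91). ∠LFZ = 131.9° gives FZ at -131° from the x-axis; with |FZ| = 16.2, Z = (1.43, -19.1). FZ ⟂ ZK, so ZK runs at 139°; with |ZK| = 26.0, K = (-18.1, -1.86). ∠ZKH = 53.1° gives KH at 11.7° from the x-axis; with |KH| = 20.6, H = (2.09, 2.31). Then |AH| = |H − A| = 3.12.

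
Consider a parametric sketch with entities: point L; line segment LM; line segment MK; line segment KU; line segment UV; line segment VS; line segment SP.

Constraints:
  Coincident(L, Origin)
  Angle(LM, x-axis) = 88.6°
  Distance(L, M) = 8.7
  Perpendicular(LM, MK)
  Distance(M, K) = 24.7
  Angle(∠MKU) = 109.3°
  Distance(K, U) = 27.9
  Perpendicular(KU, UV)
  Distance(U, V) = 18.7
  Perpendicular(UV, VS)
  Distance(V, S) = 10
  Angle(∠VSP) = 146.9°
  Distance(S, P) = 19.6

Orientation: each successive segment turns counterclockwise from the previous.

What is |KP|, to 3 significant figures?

8.13

L is at the origin; LM runs at 88.6° with length 8.7, so M = (0.213, 8.70). LM ⟂ MK, so MK runs at 179°; with |MK| = 24.7, K = (-24.5, 9.30). ∠MKU = 109.3° gives KU at -111° from the x-axis; with |KU| = 27.9, U = (-34.3, -16.8). The perpendicularity gives UV at right angles to KU, so UV runs at -20.7°; with |UV| = 18.7, V = (-16.8, -23.4). UV is perpendicular to VS, so VS runs at 69.3°; with |VS| = 10.0, S = (-13.3, -14.1). ∠VSP = 146.9° gives SP at 102° from the x-axis; with |SP| = 19.6, P = (-17.5, 5.09). Then |KP| = |P − K| = 8.13.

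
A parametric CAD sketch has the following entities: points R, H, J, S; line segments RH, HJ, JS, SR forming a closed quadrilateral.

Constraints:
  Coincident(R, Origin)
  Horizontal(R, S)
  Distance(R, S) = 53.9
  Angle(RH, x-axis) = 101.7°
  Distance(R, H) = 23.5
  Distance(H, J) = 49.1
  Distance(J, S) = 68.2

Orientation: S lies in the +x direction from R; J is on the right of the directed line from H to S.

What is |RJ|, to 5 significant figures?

27.473

R is at the origin; R and S share the same y with |RS| = 53.9 and S in +x, so S = (53.9, 0). RH runs at 101.7° with |RH| = 23.5, so H = (-4.7655, 23.012). J is determined by |HJ| = 49.1 and |JS| = 68.2 together: it lies at the intersection of circle(H, 49.1) and circle(S, 68.2). With |HS| = 63.017, the foot of the radical line on HS is 13.732 from H and the perpendicular offset is √(49.1² − 13.732²) = 47.141. Taking the right-of-HS solution: J = (-9.1956, -25.888).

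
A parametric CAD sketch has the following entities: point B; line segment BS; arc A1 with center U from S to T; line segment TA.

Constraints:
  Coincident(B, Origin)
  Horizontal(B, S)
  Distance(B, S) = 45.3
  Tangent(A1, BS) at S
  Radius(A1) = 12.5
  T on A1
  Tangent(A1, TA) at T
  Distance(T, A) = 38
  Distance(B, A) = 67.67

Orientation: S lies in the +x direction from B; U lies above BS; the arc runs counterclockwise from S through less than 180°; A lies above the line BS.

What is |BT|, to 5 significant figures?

59.432

B is at the origin; BS is horizontal with |BS| = 45.3 and S on the +x side, so S = (45.300, 0.0000). Since A1 is tangent to BS there, US ⟂ BS, so U = S + (0, 12.5) = (45.300, 12.500). Since UT ⟂ TA (tangency), |UA| = √(12.5² + 38.0²) = 40.003 regardless of where T sits on A1. So A lies on both circle(B, 67.67) and circle(U, 40.003); the above-BS intersection is A = (42.789, 52.424). T is the foot of the tangent from A: T = (56.906, 17.143).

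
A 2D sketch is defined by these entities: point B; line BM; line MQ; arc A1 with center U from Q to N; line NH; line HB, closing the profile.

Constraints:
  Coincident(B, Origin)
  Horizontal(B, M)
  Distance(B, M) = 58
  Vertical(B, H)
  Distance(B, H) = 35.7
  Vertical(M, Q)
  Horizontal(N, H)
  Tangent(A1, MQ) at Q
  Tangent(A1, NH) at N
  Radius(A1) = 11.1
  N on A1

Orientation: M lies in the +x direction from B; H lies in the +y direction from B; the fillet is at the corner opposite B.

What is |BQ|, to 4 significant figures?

63.00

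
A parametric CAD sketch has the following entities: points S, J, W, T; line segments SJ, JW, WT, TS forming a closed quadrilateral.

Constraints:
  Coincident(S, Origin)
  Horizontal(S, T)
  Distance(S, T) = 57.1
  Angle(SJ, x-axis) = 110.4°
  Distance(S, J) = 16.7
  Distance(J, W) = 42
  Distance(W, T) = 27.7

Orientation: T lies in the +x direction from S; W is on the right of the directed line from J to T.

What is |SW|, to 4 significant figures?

30.71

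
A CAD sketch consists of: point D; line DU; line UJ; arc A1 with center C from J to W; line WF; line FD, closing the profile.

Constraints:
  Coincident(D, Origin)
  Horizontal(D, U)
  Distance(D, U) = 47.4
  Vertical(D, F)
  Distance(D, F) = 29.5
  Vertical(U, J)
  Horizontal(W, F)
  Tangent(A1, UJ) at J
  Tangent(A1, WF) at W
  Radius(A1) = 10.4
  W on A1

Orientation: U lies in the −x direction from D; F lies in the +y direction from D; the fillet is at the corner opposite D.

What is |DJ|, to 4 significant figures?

51.10

D is at the origin; D and U share the same y with |DU| = 47.4 and U on the −x side, so U = (-47.40, 0.000). D and F share the same x with |DF| = 29.5 and F on the +y side, so F = (0.000, 29.50). The virtual corner opposite D is at (-47.40, 29.50). The tangent condition forces CJ to be normal to UJ and tangency of A1 to WF means the radius CW is perpendicular to WF, with radius 10.4, so the center C sits 10.4 in from both sides at C = (-37.00, 19.10). That places the tangent points at J = (-47.40, 19.10) on UJ and W = (-37.00, 29.50) on WF. Then |DJ| = |J − D| = 51.10.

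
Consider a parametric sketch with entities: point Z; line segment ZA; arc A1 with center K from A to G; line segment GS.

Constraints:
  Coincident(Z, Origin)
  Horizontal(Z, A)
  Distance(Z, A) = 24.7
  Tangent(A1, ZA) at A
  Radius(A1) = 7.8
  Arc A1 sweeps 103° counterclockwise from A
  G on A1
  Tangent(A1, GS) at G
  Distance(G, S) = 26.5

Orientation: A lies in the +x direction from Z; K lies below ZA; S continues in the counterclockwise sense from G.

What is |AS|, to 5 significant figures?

35.413

On A1, A sits at bearing 90° from K; a 103° counterclockwise sweep puts G at bearing 193°, so G = K + 7.8·(cos 193°, sin 193°) = (17.100, -9.5546). Tangency of A1 to GS means the radius KG is perpendicular to GS, so GS runs along (−sin 193°, cos 193°); with |GS| = 26.5, S = (23.061, -35.375). Then |AS| = |S − A| = 35.413.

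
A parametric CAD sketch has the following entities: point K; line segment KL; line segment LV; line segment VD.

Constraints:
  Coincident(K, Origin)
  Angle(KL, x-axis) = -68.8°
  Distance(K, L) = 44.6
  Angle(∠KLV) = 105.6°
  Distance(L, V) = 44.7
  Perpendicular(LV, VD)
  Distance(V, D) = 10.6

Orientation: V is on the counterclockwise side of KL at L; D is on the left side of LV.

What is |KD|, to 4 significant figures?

65.28

K is at the origin; KL runs at -68.8° with length 44.6, so L = 44.6·(cos -68.8°, sin -68.8°) = (16.13, -41.58). ∠KLV = 105.6°, so LV runs at -68.8° + (180° − 105.6°) = 5.600° from the x-axis; with |LV| = 44.7, V = L + 44.7·(cos 5.600°, sin 5.600°) = (60.62, -37.22). The perpendicularity gives VD at right angles to LV; with |VD| = 10.6 on the left of LV, D = V + 10.6·(-0.09758, 0.9952) = (59.58, -26.67). Then |KD| = |D − K| = 65.28.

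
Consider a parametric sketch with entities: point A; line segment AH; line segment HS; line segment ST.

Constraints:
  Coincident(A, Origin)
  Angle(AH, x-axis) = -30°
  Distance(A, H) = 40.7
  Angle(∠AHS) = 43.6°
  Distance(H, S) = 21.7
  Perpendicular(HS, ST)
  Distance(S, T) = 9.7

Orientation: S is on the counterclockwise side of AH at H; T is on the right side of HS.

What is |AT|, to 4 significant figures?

38.56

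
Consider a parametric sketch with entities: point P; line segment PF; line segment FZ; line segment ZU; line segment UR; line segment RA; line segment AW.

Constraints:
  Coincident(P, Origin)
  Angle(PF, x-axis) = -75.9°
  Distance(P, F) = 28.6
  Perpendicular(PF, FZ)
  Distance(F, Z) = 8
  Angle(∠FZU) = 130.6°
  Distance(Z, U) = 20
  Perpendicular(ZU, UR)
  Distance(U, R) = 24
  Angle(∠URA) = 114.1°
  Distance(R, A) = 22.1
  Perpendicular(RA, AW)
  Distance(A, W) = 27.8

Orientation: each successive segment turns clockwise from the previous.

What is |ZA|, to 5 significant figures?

33.025

P is at the origin; PF runs at -75.9° with length 28.6, so F = (6.9674, -27.738). The perpendicularity gives FZ at right angles to PF, so FZ runs at -165.90°; with |FZ| = 8.0, Z = (-0.79159, -29.687). ∠FZU = 130.6° gives ZU at 144.70° from the x-axis; with |ZU| = 20.0, U = (-17.114, -18.130). ZU is perpendicular to UR, so UR runs at 54.700°; with |UR| = 24.0, R = (-3.2458, 1.4572). ∠URA = 114.1° gives RA at -11.200° from the x-axis; with |RA| = 22.1, A = (18.433, -2.8354). Then |ZA| = |A − Z| = 33.025.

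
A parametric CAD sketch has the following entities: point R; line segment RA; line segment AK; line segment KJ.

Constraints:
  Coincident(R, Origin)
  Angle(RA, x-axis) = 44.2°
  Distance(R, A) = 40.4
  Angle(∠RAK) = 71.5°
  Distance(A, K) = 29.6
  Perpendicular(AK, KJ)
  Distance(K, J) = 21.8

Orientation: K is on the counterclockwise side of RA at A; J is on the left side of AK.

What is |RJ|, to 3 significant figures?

23.5

∠RAK = 71.5°, so AK runs at 44.2° + (180° − 71.5°) = 153° from the x-axis; with |AK| = 29.6, K = A + 29.6·(cos 153°, sin 153°) = (2.66, 41.7). AK is perpendicular to KJ; with |KJ| = 21.8 on the left of AK, J = K + 21.8·(-0.459, -0.889) = (-7.34, 22.4). Then |RJ| = |J − R| = 23.5.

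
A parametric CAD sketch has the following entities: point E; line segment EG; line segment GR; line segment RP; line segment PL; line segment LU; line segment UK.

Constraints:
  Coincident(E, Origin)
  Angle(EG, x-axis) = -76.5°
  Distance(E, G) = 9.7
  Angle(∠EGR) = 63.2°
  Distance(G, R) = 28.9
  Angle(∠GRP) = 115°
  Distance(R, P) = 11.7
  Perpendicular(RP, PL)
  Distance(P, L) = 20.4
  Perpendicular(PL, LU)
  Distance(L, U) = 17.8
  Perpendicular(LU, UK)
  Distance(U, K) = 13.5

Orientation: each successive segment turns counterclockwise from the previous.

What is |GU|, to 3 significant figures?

8.42

The perpendicularity gives PL at right angles to RP, so PL runs at -165°; with |PL| = 20.4, L = (1.54, 15.2). The perpendicularity gives LU at right angles to PL, so LU runs at -74.7°; with |LU| = 17.8, U = (6.24, -2.01). Then |GU| = |U − G| = 8.42.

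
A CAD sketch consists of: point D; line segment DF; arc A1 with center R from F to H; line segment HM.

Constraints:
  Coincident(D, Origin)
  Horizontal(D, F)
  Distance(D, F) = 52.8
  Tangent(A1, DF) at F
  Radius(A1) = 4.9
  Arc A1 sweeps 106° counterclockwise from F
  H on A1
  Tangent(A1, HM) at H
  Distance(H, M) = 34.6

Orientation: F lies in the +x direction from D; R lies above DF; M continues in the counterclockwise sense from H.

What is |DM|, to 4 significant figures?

62.15

On A1, F sits at bearing -90° from R; a 106° counterclockwise sweep puts H at bearing 16°, so H = R + 4.9·(cos 16°, sin 16°) = (57.51, 6.251). Tangency of A1 to HM means the radius RH is perpendicular to HM, so HM runs along (−sin 16°, cos 16°); with |HM| = 34.6, M = (47.97, 39.51). Then |DM| = |M − D| = 62.15.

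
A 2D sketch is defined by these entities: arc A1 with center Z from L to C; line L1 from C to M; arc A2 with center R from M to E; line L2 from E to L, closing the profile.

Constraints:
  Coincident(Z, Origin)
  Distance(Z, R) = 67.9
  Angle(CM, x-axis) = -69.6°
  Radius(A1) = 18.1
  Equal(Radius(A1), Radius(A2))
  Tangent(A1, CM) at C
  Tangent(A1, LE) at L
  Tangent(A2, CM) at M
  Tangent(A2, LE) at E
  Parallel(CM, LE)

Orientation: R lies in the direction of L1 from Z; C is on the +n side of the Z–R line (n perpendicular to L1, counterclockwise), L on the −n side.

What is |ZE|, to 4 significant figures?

70.27

The slot axis is L1's direction at -69.6°, so u = (cos -69.6°, sin -69.6°) = (0.3486, -0.9373) and n = (−sin -69.6°, cos -69.6°) = (0.9373, 0.3486). Z is at the origin and R lies 67.9 along u from Z, so R = 67.9·u = (23.67, -63.64). Tangency of A1 to both parallel lines with radius 18.1 puts C and L at Z ± 18.1·n: C = (16.96, 6.309), L = (-16.96, -6.309). Equal radii place M and E the same way about R: M = R + 18.1·n = (40.63, -57.33), E = R − 18.1·n = (6.703, -69.95). Then |ZE| = |E − Z| = 70.27.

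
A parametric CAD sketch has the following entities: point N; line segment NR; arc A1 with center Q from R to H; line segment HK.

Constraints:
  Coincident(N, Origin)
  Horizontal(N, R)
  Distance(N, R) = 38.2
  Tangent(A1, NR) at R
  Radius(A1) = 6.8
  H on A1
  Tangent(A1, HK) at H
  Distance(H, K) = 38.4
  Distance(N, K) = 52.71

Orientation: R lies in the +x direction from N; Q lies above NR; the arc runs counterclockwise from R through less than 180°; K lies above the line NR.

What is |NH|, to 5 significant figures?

45.410

N is at the origin; N and R share the same y with |NR| = 38.2 and R on the +x side, so R = (38.200, 0.0000). Tangency of A1 to NR means the radius QR is perpendicular to NR, so Q = R + (0, 6.8) = (38.200, 6.8000). Since QH ⟂ HK (tangency), |QK| = √(6.8² + 38.4²) = 38.997 regardless of where H sits on A1. So K lies on both circle(N, 52.71) and circle(Q, 38.997); the above-NR intersection is K = (28.243, 44.505). H is the foot of the tangent from K: H = (44.371, 9.6560).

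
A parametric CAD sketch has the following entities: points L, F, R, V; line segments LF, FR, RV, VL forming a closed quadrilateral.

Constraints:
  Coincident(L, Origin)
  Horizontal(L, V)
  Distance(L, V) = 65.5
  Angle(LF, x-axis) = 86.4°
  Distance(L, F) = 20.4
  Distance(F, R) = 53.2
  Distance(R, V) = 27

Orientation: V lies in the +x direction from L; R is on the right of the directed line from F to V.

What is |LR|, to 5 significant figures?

44.348

L is at the origin; L and V share the same y with |LV| = 65.5 and V in +x, so V = (65.5, 0). LF runs at 86.4° with |LF| = 20.4, so F = (1.2809, 20.360). R is determined by |FR| = 53.2 and |RV| = 27.0 together: it lies at the intersection of circle(F, 53.2) and circle(V, 27.0). With |FV| = 67.369, the foot of the radical line on FV is 49.280 from F and the perpendicular offset is √(53.2² − 49.280²) = 20.044. Taking the right-of-FV solution: R = (42.199, -13.640).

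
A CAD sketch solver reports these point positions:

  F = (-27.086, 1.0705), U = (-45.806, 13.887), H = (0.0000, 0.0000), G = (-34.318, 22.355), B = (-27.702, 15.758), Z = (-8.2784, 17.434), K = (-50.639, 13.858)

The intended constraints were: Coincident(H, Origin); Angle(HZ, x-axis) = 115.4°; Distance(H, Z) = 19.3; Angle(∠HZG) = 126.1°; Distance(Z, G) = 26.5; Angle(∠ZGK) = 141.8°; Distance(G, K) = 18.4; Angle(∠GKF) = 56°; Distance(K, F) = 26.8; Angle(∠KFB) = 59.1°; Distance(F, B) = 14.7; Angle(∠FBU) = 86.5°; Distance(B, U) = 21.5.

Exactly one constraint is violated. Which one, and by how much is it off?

Distance(B, U) = 21.5 — off by 3.30.

H = (0.00, 0.00) ✓; HZ at 115.4° ✓; |HZ| = 19.30 ✓; ∠HZG = 126.1° ✓; |ZG| = 26.50 ✓; ∠ZGK = 141.8° ✓; |GK| = 18.40 ✓; ∠GKF = 56.00° ✓; |KF| = 26.80 ✓; ∠KFB = 59.10° ✓; |FB| = 14.70 ✓; ∠FBU = 86.50° ✓; |BU| = 18.20 ✗.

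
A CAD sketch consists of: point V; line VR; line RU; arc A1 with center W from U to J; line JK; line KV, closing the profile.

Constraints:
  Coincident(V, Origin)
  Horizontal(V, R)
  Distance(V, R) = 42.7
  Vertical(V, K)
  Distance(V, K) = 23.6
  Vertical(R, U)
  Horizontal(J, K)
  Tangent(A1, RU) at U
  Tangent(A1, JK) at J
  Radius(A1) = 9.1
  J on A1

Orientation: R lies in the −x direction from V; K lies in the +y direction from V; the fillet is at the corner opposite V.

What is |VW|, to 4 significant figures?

36.60

V is at the origin; V and R share the same y with |VR| = 42.7 and R on the −x side, so R = (-42.70, 0.000). VK is vertical with |VK| = 23.6 and K on the +y side, so K = (0.000, 23.60). The virtual corner opposite V is at (-42.70, 23.60). Tangency of A1 to RU means the radius WU is perpendicular to RU and A1 meets JK tangentially, so WJ is at right angles to JK, with radius 9.1, so the center W sits 9.1 in from both sides at W = (-33.60, 14.50). Then |VW| = |W − V| = 36.60.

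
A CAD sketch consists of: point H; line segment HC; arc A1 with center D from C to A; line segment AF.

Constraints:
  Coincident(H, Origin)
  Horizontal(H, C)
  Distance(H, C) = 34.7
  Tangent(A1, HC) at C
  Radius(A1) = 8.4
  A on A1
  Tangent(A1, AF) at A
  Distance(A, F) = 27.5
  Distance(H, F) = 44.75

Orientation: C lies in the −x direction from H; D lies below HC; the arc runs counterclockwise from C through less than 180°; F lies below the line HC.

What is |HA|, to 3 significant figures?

43.7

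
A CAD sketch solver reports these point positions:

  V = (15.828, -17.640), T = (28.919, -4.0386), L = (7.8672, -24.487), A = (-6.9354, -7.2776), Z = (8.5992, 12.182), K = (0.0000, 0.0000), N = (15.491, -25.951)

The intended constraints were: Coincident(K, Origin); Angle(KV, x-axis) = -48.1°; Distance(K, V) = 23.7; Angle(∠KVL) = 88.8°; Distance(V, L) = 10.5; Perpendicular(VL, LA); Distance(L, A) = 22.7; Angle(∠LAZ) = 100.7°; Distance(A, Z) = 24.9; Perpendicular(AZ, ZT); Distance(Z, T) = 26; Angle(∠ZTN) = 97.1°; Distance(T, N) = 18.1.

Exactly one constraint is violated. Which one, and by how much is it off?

Distance(T, N) = 18.1 — off by 7.60.

K = (0.00, 0.00) ✓; KV at -48.10° ✓; |KV| = 23.70 ✓; ∠KVL = 88.80° ✓; |VL| = 10.50 ✓; ∠(VL, LA) = 90.00° ✓; |LA| = 22.70 ✓; ∠LAZ = 100.7° ✓; |AZ| = 24.90 ✓; ∠(AZ, ZT) = 90.00° ✓; |ZT| = 26.00 ✓; ∠ZTN = 97.10° ✓; |TN| = 25.70 ✗.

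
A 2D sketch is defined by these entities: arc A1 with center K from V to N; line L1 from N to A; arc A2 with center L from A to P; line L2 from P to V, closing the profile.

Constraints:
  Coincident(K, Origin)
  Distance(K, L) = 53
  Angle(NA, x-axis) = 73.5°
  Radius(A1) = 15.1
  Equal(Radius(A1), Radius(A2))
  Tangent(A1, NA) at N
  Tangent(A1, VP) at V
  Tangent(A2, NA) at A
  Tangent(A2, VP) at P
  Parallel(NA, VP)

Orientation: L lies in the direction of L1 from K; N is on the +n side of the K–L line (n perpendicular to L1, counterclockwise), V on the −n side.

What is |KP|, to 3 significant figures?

55.1

Tangency of A1 to both parallel lines with radius 15.1 puts N and V at K ± 15.1·n: N = (-14.5, 4.29), V = (14.5, -4.29). Equal radii place A and P the same way about L: A = L + 15.1·n = (0.575, 55.1), P = L − 15.1·n = (29.5, 46.5). Then |KP| = |P − K| = 55.1.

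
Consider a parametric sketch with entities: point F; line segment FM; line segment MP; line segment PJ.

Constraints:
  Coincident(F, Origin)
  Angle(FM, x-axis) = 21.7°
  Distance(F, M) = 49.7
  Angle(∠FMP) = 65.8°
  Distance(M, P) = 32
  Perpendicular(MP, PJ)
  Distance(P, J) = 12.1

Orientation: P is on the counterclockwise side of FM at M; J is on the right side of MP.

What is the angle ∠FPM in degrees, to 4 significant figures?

75.61°

F is at the origin; FM runs at 21.7° with length 49.7, so M = 49.7·(cos 21.7°, sin 21.7°) = (46.18, 18.38). ∠FMP = 65.8°, so MP runs at 21.7° + (180° − 65.8°) = 135.9° from the x-axis; with |MP| = 32.0, P = M + 32.0·(cos 135.9°, sin 135.9°) = (23.20, 40.65). Then cos ∠FPM = PF·PM / (|PF||PM|), giving 75.61°.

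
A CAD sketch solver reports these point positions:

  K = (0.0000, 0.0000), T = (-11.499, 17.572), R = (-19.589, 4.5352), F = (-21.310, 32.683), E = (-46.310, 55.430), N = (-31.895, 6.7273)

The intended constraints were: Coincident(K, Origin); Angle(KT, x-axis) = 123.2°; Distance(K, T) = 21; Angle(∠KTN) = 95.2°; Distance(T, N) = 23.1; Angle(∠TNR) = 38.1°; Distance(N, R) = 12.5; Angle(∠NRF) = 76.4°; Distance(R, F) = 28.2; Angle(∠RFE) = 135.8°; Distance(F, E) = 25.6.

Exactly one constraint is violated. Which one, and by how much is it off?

Distance(F, E) = 25.6 — off by 8.20.

K = (0.00, 0.00) ✓; KT at 123.2° ✓; |KT| = 21.00 ✓; ∠KTN = 95.20° ✓; |TN| = 23.10 ✓; ∠TNR = 38.10° ✓; |NR| = 12.50 ✓; ∠NRF = 76.40° ✓; |RF| = 28.20 ✓; ∠RFE = 135.8° ✓; |FE| = 33.80 ✗.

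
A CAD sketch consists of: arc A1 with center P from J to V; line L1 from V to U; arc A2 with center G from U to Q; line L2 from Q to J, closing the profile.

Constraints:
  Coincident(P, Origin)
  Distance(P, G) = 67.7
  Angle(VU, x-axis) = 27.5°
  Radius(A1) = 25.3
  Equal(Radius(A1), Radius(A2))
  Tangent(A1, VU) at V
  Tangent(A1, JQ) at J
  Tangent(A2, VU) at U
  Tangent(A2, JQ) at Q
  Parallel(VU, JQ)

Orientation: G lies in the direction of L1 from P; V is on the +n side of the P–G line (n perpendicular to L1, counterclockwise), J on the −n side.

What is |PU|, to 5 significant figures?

72.273

Tangency of A1 to both parallel lines with radius 25.3 puts V and J at P ± 25.3·n: V = (-11.682, 22.441), J = (11.682, -22.441). Equal radii place U and Q the same way about G: U = G + 25.3·n = (48.368, 53.702), Q = G − 25.3·n = (71.733, 8.8190). Then |PU| = |U − P| = 72.273.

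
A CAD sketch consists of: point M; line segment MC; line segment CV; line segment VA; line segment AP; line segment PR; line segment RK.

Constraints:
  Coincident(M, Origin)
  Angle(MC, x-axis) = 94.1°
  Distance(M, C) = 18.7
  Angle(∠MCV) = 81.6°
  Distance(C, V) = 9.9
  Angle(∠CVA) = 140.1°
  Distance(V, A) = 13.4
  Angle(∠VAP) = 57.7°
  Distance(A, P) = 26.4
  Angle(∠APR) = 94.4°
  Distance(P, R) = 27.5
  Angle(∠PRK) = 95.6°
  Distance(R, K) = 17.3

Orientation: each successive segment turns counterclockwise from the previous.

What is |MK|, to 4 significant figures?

35.47

∠APR = 94.4° gives PR at 80.30° from the x-axis; with |PR| = 27.5, R = (11.74, 30.56). ∠PRK = 95.6° gives RK at 164.7° from the x-axis; with |RK| = 17.3, K = (-4.945, 35.13). Then |MK| = |K − M| = 35.47.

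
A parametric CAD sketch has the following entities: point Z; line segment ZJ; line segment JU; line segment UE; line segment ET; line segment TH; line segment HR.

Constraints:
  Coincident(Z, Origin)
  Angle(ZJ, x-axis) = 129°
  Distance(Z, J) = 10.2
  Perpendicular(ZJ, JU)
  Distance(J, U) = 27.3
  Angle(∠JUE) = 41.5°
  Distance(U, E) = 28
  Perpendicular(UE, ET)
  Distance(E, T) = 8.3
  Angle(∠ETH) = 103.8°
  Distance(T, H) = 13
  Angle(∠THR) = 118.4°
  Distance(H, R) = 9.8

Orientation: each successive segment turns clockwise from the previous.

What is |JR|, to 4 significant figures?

18.18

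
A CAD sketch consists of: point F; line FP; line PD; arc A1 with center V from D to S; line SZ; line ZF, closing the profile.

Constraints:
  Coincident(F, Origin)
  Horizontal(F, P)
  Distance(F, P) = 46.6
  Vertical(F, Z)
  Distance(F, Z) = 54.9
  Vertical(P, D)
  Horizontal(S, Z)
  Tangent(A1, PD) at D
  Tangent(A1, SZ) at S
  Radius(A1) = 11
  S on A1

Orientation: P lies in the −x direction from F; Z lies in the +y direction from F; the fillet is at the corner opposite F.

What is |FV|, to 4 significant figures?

56.52

F is at the origin; FP is horizontal with |FP| = 46.6 and P on the −x side, so P = (-46.60, 0.000). FZ is vertical with |FZ| = 54.9 and Z on the +y side, so Z = (0.000, 54.90). The virtual corner opposite F is at (-46.60, 54.90). Since A1 is tangent to PD there, VD ⟂ PD and since A1 is tangent to SZ there, VS ⟂ SZ, with radius 11.0, so the center V sits 11.0 in from both sides at V = (-35.60, 43.90). Then |FV| = |V − F| = 56.52.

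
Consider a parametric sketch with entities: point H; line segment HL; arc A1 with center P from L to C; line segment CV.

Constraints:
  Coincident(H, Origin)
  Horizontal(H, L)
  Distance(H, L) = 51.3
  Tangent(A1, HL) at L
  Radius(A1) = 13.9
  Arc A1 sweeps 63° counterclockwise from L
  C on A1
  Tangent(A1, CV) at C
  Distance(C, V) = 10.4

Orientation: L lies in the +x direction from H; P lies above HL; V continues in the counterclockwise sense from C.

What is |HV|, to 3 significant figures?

70.5

On A1, L sits at bearing -90° from P; a 63° counterclockwise sweep puts C at bearing -27°, so C = P + 13.9·(cos -27°, sin -27°) = (63.7, 7.59). Tangency of A1 to CV means the radius PC is perpendicular to CV, so CV runs along (−sin -27°, cos -27°); with |CV| = 10.4, V = (68.4, 16.9). Then |HV| = |V − H| = 70.5.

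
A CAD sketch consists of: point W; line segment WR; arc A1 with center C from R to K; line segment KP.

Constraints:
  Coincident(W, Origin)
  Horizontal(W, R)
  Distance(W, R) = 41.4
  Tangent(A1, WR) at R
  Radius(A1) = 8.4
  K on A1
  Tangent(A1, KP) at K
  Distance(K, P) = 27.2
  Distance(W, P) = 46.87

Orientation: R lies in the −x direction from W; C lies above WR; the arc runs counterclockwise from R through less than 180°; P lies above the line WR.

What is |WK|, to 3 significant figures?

33.9

W is at the origin; W and R share the same y with |WR| = 41.4 and R on the −x side, so R = (-41.4, 0.00). Since A1 is tangent to WR there, CR ⟂ WR, so C = R + (0, 8.4) = (-41.4, 8.40). Since CK ⟂ KP (tangency), |CP| = √(8.4² + 27.2²) = 28.5 regardless of where K sits on A1. So P lies on both circle(W, 46.87) and circle(C, 28.5); the above-WR intersection is P = (-31.2, 35.0). K is the foot of the tangent from P: K = (-33.0, 7.84).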